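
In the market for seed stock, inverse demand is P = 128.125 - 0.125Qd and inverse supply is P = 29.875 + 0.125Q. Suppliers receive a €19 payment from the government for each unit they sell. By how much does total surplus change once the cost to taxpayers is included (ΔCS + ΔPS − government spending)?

Net change in total surplus = -€722

Pre-subsidy: 128.125 - 0.125Q = 29.875 + 0.125Q gives Q* = 393 and P* = 79.
With the subsidy, sellers receive Ps = Pb + 19 for each unit, where Pb is the price buyers pay.
On the curves, Pb = 128.125 - 0.125Q and Ps = 29.875 + 0.125Q; the wedge Ps − Pb = 19 gives 29.875 + 0.125Q − (128.125 - 0.125Q) = 19, so Q' = 469.
Then Pb = 128.125 − 0.125·469 = 69.5 and Ps = 29.875 + 0.125·469 = 88.5.
ΔCS = ½(393 + 469)(79 − 69.5) = 4094.5; ΔPS = ½(393 + 469)(88.5 − 79) = 4094.5.
Government spending = 19 × 469 = 8911.
Net change = 4094.5 + 4094.5 − 8911 = -722. The loss equals the DWL triangle ½·19·76.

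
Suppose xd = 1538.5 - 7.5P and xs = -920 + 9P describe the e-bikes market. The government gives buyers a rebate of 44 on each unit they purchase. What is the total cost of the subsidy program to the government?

Pre-subsidy: 1538.5 - 7.5P = -920 + 9P gives P* = 149, x* = 421.
With the rebate, buyers effectively pay Pb = Ps − 44, where Ps is the price sellers receive.
Demand in terms of Ps becomes xd = 1538.5 − 7.5(Ps − 44) = 1868.5 - 7.5Ps. Setting this equal to supply: 1868.5 - 7.5Ps = -920 + 9Ps, so Ps = 169.
Buyers pay Pb = 169 − 44 = 125; x' = -920 + 9·169 = 601.
Government outlay = subsidy × quantity = 44 × 601 = 26444.

Government cost = 26444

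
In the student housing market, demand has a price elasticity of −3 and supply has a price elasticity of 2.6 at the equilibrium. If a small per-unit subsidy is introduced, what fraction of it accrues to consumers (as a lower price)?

Consumer share = 13/28

For a small subsidy around the equilibrium, the benefit split depends on the relative slopes, which at a point are proportional to the elasticities.
Buyer share = εs/(εs + |εd|) = 2.6/(2.6 + 3) = 13/28; seller share = |εd|/(εs + |εd|) = 15/28.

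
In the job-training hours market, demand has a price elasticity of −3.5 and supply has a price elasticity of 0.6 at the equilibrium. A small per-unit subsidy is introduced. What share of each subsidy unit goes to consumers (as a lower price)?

Consumer share = 6/41

For a small subsidy around the equilibrium, the benefit split depends on the relative slopes, which at a point are proportional to the elasticities.
Buyer share = εs/(εs + |εd|) = 0.6/(0.6 + 3.5) = 6/41; seller share = |εd|/(εs + |εd|) = 35/41.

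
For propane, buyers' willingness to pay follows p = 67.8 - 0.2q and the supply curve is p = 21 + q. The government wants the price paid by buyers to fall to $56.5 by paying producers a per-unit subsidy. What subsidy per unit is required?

Required subsidy s = $21 per unit

At a buyer price of 56.5, quantity demanded is 339 − 5·56.5 = 56.5.
Sellers supply 56.5 only when they receive ps = 21 + 1·56.5 = 77.5.
s = ps − pb = 77.5 − 56.5 = 21.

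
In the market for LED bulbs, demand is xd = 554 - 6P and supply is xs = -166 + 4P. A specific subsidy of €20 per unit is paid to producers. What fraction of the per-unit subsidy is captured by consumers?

Consumer share = 0.4

Pre-subsidy: 554 - 6P = -166 + 4P gives P* = 72, x* = 122.
With the subsidy, sellers receive Ps = Pb + 20 for each unit, where Pb is the price buyers pay.
Supply in terms of Pb becomes xs = -166 + 4(Pb + 20) = -86 + 4Pb. Setting this equal to demand: 554 - 6Pb = -86 + 4Pb, so Pb = 64.
Sellers receive Ps = 64 + 20 = 84; x' = 554 − 6·64 = 170.
Buyers' price falls by P* − Pb = 72 − 64 = 8; sellers' price rises by Ps − P* = 84 − 72 = 12.
So consumers capture 8/20 = 0.4 of each unit of subsidy.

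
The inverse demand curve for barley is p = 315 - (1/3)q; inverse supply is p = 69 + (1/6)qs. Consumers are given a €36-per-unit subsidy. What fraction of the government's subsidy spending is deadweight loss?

DWL / government spending = 3/47

Pre-subsidy: 315 - (1/3)q = 69 + (1/6)q gives q* = 492 and p* = 151.
With the rebate, buyers effectively pay pb = ps − 36, where ps is the price sellers receive.
On the curves, pb = 315 - (1/3)q and ps = 69 + (1/6)q; the wedge ps − pb = 36 gives 69 + (1/6)q − (315 - (1/3)q) = 36, so q' = 564.
Then pb = 315 − (1/3)·564 = 127 and ps = 69 + (1/6)·564 = 163.
ΔCS = ½(492 + 564)(151 − 127) = 12672; ΔPS = ½(492 + 564)(163 − 151) = 6336.
Government spending = 36 × 564 = 20304.
DWL = ½ × 36 × (564 − 492) = 1296; fraction = 1296 / 20304 = 3/47.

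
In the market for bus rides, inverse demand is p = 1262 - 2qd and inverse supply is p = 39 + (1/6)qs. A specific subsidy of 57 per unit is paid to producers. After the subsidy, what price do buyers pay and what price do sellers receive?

Buyers pay 1046/13; sellers receive 1787/13

Pre-subsidy: 1262 - 2q = 39 + (1/6)q gives q* = 7338/13 and p* = 1730/13.
With the subsidy, sellers receive ps = pb + 57 for each unit, where pb is the price buyers pay.
On the curves, pb = 1262 - 2q and ps = 39 + (1/6)q; the wedge ps − pb = 57 gives 39 + (1/6)q − (1262 - 2q) = 57, so q' = 7680/13.
Then pb = 1262 − 2·(7680/13) = 1046/13 and ps = 39 + (1/6)·(7680/13) = 1787/13.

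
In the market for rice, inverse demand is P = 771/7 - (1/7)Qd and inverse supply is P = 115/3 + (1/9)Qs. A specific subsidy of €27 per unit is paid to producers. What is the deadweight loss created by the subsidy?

Deadweight loss = €1435.21875

Pre-subsidy: 771/7 - (1/7)Q = 115/3 + (1/9)Q gives Q* = 282.75 and P* = 69.75.
With the subsidy, sellers receive Ps = Pb + 27 for each unit, where Pb is the price buyers pay.
On the curves, Pb = 771/7 - (1/7)Q and Ps = 115/3 + (1/9)Q; the wedge Ps − Pb = 27 gives 115/3 + (1/9)Q − (771/7 - (1/7)Q) = 27, so Q' = 389.0625.
Then Pb = 771/7 − (1/7)·389.0625 = 54.5625 and Ps = 115/3 + (1/9)·389.0625 = 81.5625.
The subsidy expands output by 389.0625 − 282.75 = 106.3125 past the efficient level; on those units the gap between marginal cost and willingness to pay runs from 0 up to 27.
DWL = ½ × 27 × 106.3125 = 1435.21875.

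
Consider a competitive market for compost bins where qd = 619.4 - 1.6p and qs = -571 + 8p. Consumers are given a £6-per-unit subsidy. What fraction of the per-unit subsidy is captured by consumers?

Consumer share = 5/6

Pre-subsidy: 619.4 - 1.6p = -571 + 8p gives p* = 124, q* = 421.
With the rebate, buyers effectively pay pb = ps − 6, where ps is the price sellers receive.
Demand in terms of ps becomes qd = 619.4 − 1.6(ps − 6) = 629 - 1.6ps. Setting this equal to supply: 629 - 1.6ps = -571 + 8ps, so ps = 125.
Buyers pay pb = 125 − 6 = 119; q' = -571 + 8·125 = 429.
Buyers' price falls by p* − pb = 124 − 119 = 5; sellers' price rises by ps − p* = 125 − 124 = 1.
So consumers capture 5/6 = 5/6 of each unit of subsidy.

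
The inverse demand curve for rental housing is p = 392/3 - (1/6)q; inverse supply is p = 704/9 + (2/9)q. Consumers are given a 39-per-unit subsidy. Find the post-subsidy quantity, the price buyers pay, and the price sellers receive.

q' = 1646/7; buyers pay 1921/21; sellers receive 2740/21

Pre-subsidy: 392/3 - (1/6)q = 704/9 + (2/9)q gives q* = 944/7 and p* = 2272/21.
With the rebate, buyers effectively pay pb = ps − 39, where ps is the price sellers receive.
On the curves, pb = 392/3 - (1/6)q and ps = 704/9 + (2/9)q; the wedge ps − pb = 39 gives 704/9 + (2/9)q − (392/3 - (1/6)q) = 39, so q' = 1646/7.
Then pb = 392/3 − (1/6)·(1646/7) = 1921/21 and ps = 704/9 + (2/9)·(1646/7) = 2740/21.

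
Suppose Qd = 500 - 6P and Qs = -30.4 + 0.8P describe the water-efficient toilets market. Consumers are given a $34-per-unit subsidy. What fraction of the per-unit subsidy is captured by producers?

Producer share = 15/17

Pre-subsidy: 500 - 6P = -30.4 + 0.8P gives P* = 78, Q* = 32.
With the rebate, buyers effectively pay Pb = Ps − 34, where Ps is the price sellers receive.
Demand in terms of Ps becomes Qd = 500 − 6(Ps − 34) = 704 - 6Ps. Setting this equal to supply: 704 - 6Ps = -30.4 + 0.8Ps, so Ps = 108.
Buyers pay Pb = 108 − 34 = 74; Q' = -30.4 + 0.8·108 = 56.
Buyers' price falls by P* − Pb = 78 − 74 = 4; sellers' price rises by Ps − P* = 108 − 78 = 30.
So producers capture 30/34 = 15/17 of each unit of subsidy.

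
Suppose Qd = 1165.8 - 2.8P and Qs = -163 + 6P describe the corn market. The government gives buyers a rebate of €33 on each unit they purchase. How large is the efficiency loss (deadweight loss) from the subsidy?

Pre-subsidy: 1165.8 - 2.8P = -163 + 6P gives P* = 151, Q* = 743.
With the rebate, buyers effectively pay Pb = Ps − 33, where Ps is the price sellers receive.
Demand in terms of Ps becomes Qd = 1165.8 − 2.8(Ps − 33) = 1258.2 - 2.8Ps. Setting this equal to supply: 1258.2 - 2.8Ps = -163 + 6Ps, so Ps = 161.5.
Buyers pay Pb = 161.5 − 33 = 128.5; Q' = -163 + 6·161.5 = 806.
The subsidy expands output by 806 − 743 = 63 past the efficient level; on those units the gap between marginal cost and willingness to pay runs from 0 up to 33.
DWL = ½ × 33 × 63 = 1039.5.

Deadweight loss = €1039.5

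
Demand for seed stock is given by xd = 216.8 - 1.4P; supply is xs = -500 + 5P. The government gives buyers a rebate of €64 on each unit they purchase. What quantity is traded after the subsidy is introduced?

x' = 130

Pre-subsidy: 216.8 - 1.4P = -500 + 5P gives P* = 112, x* = 60.
With the rebate, buyers effectively pay Pb = Ps − 64, where Ps is the price sellers receive.
Demand in terms of Ps becomes xd = 216.8 − 1.4(Ps − 64) = 306.4 - 1.4Ps. Setting this equal to supply: 306.4 - 1.4Ps = -500 + 5Ps, so Ps = 126.
Buyers pay Pb = 126 − 64 = 62; x' = -500 + 5·126 = 130.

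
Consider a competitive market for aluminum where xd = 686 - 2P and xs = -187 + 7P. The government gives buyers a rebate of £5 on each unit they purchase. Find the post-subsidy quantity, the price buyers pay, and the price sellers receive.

x' = 4498/9; buyers pay 838/9; sellers receive 883/9

Pre-subsidy: 686 - 2P = -187 + 7P gives P* = 97, x* = 492.
With the rebate, buyers effectively pay Pb = Ps − 5, where Ps is the price sellers receive.
Demand in terms of Ps becomes xd = 686 − 2(Ps − 5) = 696 - 2Ps. Setting this equal to supply: 696 - 2Ps = -187 + 7Ps, so Ps = 883/9.
Buyers pay Pb = 883/9 − 5 = 838/9; x' = -187 + 7·(883/9) = 4498/9.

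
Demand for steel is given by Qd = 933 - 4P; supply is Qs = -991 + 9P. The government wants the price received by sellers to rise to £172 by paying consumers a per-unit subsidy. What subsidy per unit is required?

At a seller price of 172, quantity supplied is -991 + 9·172 = 557.
Buyers absorb 557 only when they pay Pb with 933 − 4·Pb = 557, i.e. Pb = 94.
s = Ps − Pb = 172 − 94 = 78.

Required subsidy s = £78 per unit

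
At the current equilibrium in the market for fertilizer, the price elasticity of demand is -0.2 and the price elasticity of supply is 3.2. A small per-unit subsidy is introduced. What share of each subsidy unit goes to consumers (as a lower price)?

For a small subsidy around the equilibrium, the benefit split depends on the relative slopes, which at a point are proportional to the elasticities.
Buyer share = εs/(εs + |εd|) = 3.2/(3.2 + 0.2) = 16/17; seller share = |εd|/(εs + |εd|) = 1/17.

Consumer share = 16/17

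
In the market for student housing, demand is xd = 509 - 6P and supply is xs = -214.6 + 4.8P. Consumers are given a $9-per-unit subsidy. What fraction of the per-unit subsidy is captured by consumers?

Consumer share = 4/9

Pre-subsidy: 509 - 6P = -214.6 + 4.8P gives P* = 67, x* = 107.
With the rebate, buyers effectively pay Pb = Ps − 9, where Ps is the price sellers receive.
Demand in terms of Ps becomes xd = 509 − 6(Ps − 9) = 563 - 6Ps. Setting this equal to supply: 563 - 6Ps = -214.6 + 4.8Ps, so Ps = 72.
Buyers pay Pb = 72 − 9 = 63; x' = -214.6 + 4.8·72 = 131.
Buyers' price falls by P* − Pb = 67 − 63 = 4; sellers' price rises by Ps − P* = 72 − 67 = 5.
So consumers capture 4/9 = 4/9 of each unit of subsidy.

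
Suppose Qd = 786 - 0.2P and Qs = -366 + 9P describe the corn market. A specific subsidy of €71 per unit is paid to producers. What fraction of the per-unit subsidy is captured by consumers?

Pre-subsidy: 786 - 0.2P = -366 + 9P gives P* = 2880/23, Q* = 17502/23.
With the subsidy, sellers receive Ps = Pb + 71 for each unit, where Pb is the price buyers pay.
Supply in terms of Pb becomes Qs = -366 + 9(Pb + 71) = 273 + 9Pb. Setting this equal to demand: 786 - 0.2Pb = 273 + 9Pb, so Pb = 2565/46.
Sellers receive Ps = 2565/46 + 71 = 5831/46; Q' = 786 − 0.2·(2565/46) = 35643/46.
Buyers' price falls by P* − Pb = 2880/23 − 2565/46 = 3195/46; sellers' price rises by Ps − P* = 5831/46 − 2880/23 = 71/46.
So consumers capture (3195/46)/71 = 45/46 of each unit of subsidy.

Consumer share = 45/46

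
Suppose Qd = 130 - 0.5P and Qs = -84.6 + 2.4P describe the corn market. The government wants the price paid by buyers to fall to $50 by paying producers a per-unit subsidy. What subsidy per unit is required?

Required subsidy s = $29 per unit

At a buyer price of 50, quantity demanded is 130 − 0.5·50 = 105.
Sellers supply 105 only when they receive Ps with -84.6 + 2.4·Ps = 105, i.e. Ps = 79.
s = Ps − Pb = 79 − 50 = 29.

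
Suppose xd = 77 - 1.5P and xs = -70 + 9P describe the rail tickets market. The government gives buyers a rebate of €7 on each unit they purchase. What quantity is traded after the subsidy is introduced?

Pre-subsidy: 77 - 1.5P = -70 + 9P gives P* = 14, x* = 56.
With the rebate, buyers effectively pay Pb = Ps − 7, where Ps is the price sellers receive.
Demand in terms of Ps becomes xd = 77 − 1.5(Ps − 7) = 87.5 - 1.5Ps. Setting this equal to supply: 87.5 - 1.5Ps = -70 + 9Ps, so Ps = 15.
Buyers pay Pb = 15 − 7 = 8; x' = -70 + 9·15 = 65.

x' = 65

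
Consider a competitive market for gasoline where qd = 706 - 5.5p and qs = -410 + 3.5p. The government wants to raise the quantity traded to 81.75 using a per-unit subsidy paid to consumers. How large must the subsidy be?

At q = 81.75, invert demand for the buyer price: pb = (706 − 81.75)/5.5 = 113.5; invert supply for the seller price: ps = (81.75 − (-410))/3.5 = 140.5.
The subsidy must fill the gap: s = ps − pb = 140.5 − 113.5 = 27.

Required subsidy s = 27 per unit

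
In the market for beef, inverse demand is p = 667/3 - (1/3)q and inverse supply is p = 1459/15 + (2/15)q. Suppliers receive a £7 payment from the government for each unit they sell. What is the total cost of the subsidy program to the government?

Government cost = £1981

Pre-subsidy: 667/3 - (1/3)q = 1459/15 + (2/15)q gives q* = 268 and p* = 133.
With the subsidy, sellers receive ps = pb + 7 for each unit, where pb is the price buyers pay.
On the curves, pb = 667/3 - (1/3)q and ps = 1459/15 + (2/15)q; the wedge ps − pb = 7 gives 1459/15 + (2/15)q − (667/3 - (1/3)q) = 7, so q' = 283.
Then pb = 667/3 − (1/3)·283 = 128 and ps = 1459/15 + (2/15)·283 = 135.
Government outlay = subsidy × quantity = 7 × 283 = 1981.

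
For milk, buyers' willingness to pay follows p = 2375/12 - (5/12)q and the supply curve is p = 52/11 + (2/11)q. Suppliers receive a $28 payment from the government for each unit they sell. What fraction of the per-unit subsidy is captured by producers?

Pre-subsidy: 2375/12 - (5/12)q = 52/11 + (2/11)q gives q* = 25501/79 and p* = 5010/79.
With the subsidy, sellers receive ps = pb + 28 for each unit, where pb is the price buyers pay.
On the curves, pb = 2375/12 - (5/12)q and ps = 52/11 + (2/11)q; the wedge ps − pb = 28 gives 52/11 + (2/11)q − (2375/12 - (5/12)q) = 28, so q' = 29197/79.
Then pb = 2375/12 − (5/12)·(29197/79) = 3470/79 and ps = 52/11 + (2/11)·(29197/79) = 5682/79.
Buyers' price falls by p* − pb = 5010/79 − 3470/79 = 1540/79; sellers' price rises by ps − p* = 5682/79 − 5010/79 = 672/79.
So producers capture (672/79)/28 = 24/79 of each unit of subsidy.

Producer share = 24/79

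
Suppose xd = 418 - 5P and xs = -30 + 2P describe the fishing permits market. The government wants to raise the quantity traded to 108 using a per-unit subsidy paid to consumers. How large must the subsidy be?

At x = 108, invert demand for the buyer price: Pb = (418 − 108)/5 = 62; invert supply for the seller price: Ps = (108 − (-30))/2 = 69.
The subsidy must fill the gap: s = Ps − Pb = 69 − 62 = 7.

Required subsidy s = 7 per unit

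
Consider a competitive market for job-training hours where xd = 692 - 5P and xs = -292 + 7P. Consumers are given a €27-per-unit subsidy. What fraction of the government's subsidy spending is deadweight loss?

DWL / government spending = 105/962

Pre-subsidy: 692 - 5P = -292 + 7P gives P* = 82, x* = 282.
With the rebate, buyers effectively pay Pb = Ps − 27, where Ps is the price sellers receive.
Demand in terms of Ps becomes xd = 692 − 5(Ps − 27) = 827 - 5Ps. Setting this equal to supply: 827 - 5Ps = -292 + 7Ps, so Ps = 93.25.
Buyers pay Pb = 93.25 − 27 = 66.25; x' = -292 + 7·93.25 = 360.75.
ΔCS = ½(282 + 360.75)(82 − 66.25) = 5061.65625; ΔPS = ½(282 + 360.75)(93.25 − 82) = 3615.46875.
Government spending = 27 × 360.75 = 9740.25.
DWL = ½ × 27 × (360.75 − 282) = 1063.125; fraction = 1063.125 / 9740.25 = 105/962.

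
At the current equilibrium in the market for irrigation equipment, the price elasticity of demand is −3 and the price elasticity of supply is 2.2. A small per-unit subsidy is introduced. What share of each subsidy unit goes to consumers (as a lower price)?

Consumer share = 11/26

For a small subsidy around the equilibrium, the benefit split depends on the relative slopes, which at a point are proportional to the elasticities.
Buyer share = εs/(εs + |εd|) = 2.2/(2.2 + 3) = 11/26; seller share = |εd|/(εs + |εd|) = 15/26.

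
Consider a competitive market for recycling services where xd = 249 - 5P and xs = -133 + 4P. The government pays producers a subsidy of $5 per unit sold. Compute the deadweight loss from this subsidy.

Pre-subsidy: 249 - 5P = -133 + 4P gives P* = 382/9, x* = 331/9.
With the subsidy, sellers receive Ps = Pb + 5 for each unit, where Pb is the price buyers pay.
Supply in terms of Pb becomes xs = -133 + 4(Pb + 5) = -113 + 4Pb. Setting this equal to demand: 249 - 5Pb = -113 + 4Pb, so Pb = 362/9.
Sellers receive Ps = 362/9 + 5 = 407/9; x' = 249 − 5·(362/9) = 431/9.
The subsidy expands output by 431/9 − 331/9 = 100/9 past the efficient level; on those units the gap between marginal cost and willingness to pay runs from 0 up to 5.
DWL = ½ × 5 × 100/9 = 250/9.

Deadweight loss = 250/9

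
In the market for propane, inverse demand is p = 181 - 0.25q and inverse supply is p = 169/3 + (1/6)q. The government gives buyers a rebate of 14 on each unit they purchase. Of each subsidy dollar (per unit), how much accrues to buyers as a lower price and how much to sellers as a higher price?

Pre-subsidy: 181 - 0.25q = 169/3 + (1/6)q gives q* = 299.2 and p* = 106.2.
With the rebate, buyers effectively pay pb = ps − 14, where ps is the price sellers receive.
On the curves, pb = 181 - 0.25q and ps = 169/3 + (1/6)q; the wedge ps − pb = 14 gives 169/3 + (1/6)q − (181 - 0.25q) = 14, so q' = 332.8.
Then pb = 181 − 0.25·332.8 = 97.8 and ps = 169/3 + (1/6)·332.8 = 111.8.
Buyers' price falls by p* − pb = 106.2 − 97.8 = 8.4; sellers' price rises by ps − p* = 111.8 − 106.2 = 5.6.

Buyers gain 8.4 per unit; sellers gain 5.6 per unit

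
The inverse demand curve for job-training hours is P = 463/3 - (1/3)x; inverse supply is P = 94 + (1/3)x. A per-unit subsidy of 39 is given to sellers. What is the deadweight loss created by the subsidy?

Deadweight loss = 1140.75

Pre-subsidy: 463/3 - (1/3)x = 94 + (1/3)x gives x* = 90.5 and P* = 745/6.
With the subsidy, sellers receive Ps = Pb + 39 for each unit, where Pb is the price buyers pay.
On the curves, Pb = 463/3 - (1/3)x and Ps = 94 + (1/3)x; the wedge Ps − Pb = 39 gives 94 + (1/3)x − (463/3 - (1/3)x) = 39, so x' = 149.
Then Pb = 463/3 − (1/3)·149 = 314/3 and Ps = 94 + (1/3)·149 = 431/3.
The subsidy expands output by 149 − 90.5 = 58.5 past the efficient level; on those units the gap between marginal cost and willingness to pay runs from 0 up to 39.
DWL = ½ × 39 × 58.5 = 1140.75.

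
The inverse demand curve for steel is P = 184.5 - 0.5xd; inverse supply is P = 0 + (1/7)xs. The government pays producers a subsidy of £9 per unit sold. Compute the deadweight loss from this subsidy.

Pre-subsidy: 184.5 - 0.5x = 0 + (1/7)x gives x* = 287 and P* = 41.
With the subsidy, sellers receive Ps = Pb + 9 for each unit, where Pb is the price buyers pay.
On the curves, Pb = 184.5 - 0.5x and Ps = 0 + (1/7)x; the wedge Ps − Pb = 9 gives 0 + (1/7)x − (184.5 - 0.5x) = 9, so x' = 301.
Then Pb = 184.5 − 0.5·301 = 34 and Ps = 0 + (1/7)·301 = 43.
The subsidy expands output by 301 − 287 = 14 past the efficient level; on those units the gap between marginal cost and willingness to pay runs from 0 up to 9.
DWL = ½ × 9 × 14 = 63.

Deadweight loss = £63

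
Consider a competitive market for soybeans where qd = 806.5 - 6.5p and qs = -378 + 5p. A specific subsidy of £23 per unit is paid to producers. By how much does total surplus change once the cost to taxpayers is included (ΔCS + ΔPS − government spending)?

Net change in total surplus = -£747.5

Pre-subsidy: 806.5 - 6.5p = -378 + 5p gives p* = 103, q* = 137.
With the subsidy, sellers receive ps = pb + 23 for each unit, where pb is the price buyers pay.
Supply in terms of pb becomes qs = -378 + 5(pb + 23) = -263 + 5pb. Setting this equal to demand: 806.5 - 6.5pb = -263 + 5pb, so pb = 93.
Sellers receive ps = 93 + 23 = 116; q' = 806.5 − 6.5·93 = 202.
ΔCS = ½(137 + 202)(103 − 93) = 1695; ΔPS = ½(137 + 202)(116 − 103) = 2203.5.
Government spending = 23 × 202 = 4646.
Net change = 1695 + 2203.5 − 4646 = -747.5. The loss equals the DWL triangle ½·23·65.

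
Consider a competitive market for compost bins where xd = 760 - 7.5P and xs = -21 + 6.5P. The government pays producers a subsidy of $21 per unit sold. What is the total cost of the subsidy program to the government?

Pre-subsidy: 760 - 7.5P = -21 + 6.5P gives P* = 781/14, x* = 9565/28.
With the subsidy, sellers receive Ps = Pb + 21 for each unit, where Pb is the price buyers pay.
Supply in terms of Pb becomes xs = -21 + 6.5(Pb + 21) = 115.5 + 6.5Pb. Setting this equal to demand: 760 - 7.5Pb = 115.5 + 6.5Pb, so Pb = 1289/28.
Sellers receive Ps = 1289/28 + 21 = 1877/28; x' = 760 − 7.5·(1289/28) = 23225/56.
Government outlay = subsidy × quantity = 21 × 23225/56 = 8709.375.

Government cost = $8709.375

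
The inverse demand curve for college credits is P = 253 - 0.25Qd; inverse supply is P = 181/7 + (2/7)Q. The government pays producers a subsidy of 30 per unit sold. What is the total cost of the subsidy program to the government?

Government cost = 14400

Pre-subsidy: 253 - 0.25Q = 181/7 + (2/7)Q gives Q* = 424 and P* = 147.
With the subsidy, sellers receive Ps = Pb + 30 for each unit, where Pb is the price buyers pay.
On the curves, Pb = 253 - 0.25Q and Ps = 181/7 + (2/7)Q; the wedge Ps − Pb = 30 gives 181/7 + (2/7)Q − (253 - 0.25Q) = 30, so Q' = 480.
Then Pb = 253 − 0.25·480 = 133 and Ps = 181/7 + (2/7)·480 = 163.
Government outlay = subsidy × quantity = 30 × 480 = 14400.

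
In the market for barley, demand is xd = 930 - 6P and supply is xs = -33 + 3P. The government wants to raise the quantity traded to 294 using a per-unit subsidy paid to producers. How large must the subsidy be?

Required subsidy s = 3 per unit

At x = 294, invert demand for the buyer price: Pb = (930 − 294)/6 = 106; invert supply for the seller price: Ps = (294 − (-33))/3 = 109.
The subsidy must fill the gap: s = Ps − Pb = 109 − 106 = 3.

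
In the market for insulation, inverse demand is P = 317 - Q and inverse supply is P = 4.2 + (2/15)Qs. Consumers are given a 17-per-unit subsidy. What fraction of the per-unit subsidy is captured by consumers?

Consumer share = 15/17

Pre-subsidy: 317 - Q = 4.2 + (2/15)Q gives Q* = 276 and P* = 41.
With the rebate, buyers effectively pay Pb = Ps − 17, where Ps is the price sellers receive.
On the curves, Pb = 317 - Q and Ps = 4.2 + (2/15)Q; the wedge Ps − Pb = 17 gives 4.2 + (2/15)Q − (317 - Q) = 17, so Q' = 291.
Then Pb = 317 − 1·291 = 26 and Ps = 4.2 + (2/15)·291 = 43.
Buyers' price falls by P* − Pb = 41 − 26 = 15; sellers' price rises by Ps − P* = 43 − 41 = 2.
So consumers capture 15/17 = 15/17 of each unit of subsidy.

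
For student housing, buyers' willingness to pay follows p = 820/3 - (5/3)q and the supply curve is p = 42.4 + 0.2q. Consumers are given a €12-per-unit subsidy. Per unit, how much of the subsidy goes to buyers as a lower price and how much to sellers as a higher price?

Buyers gain 75/7 per unit; sellers gain 9/7 per unit

Pre-subsidy: 820/3 - (5/3)q = 42.4 + 0.2q gives q* = 866/7 and p* = 470/7.
With the rebate, buyers effectively pay pb = ps − 12, where ps is the price sellers receive.
On the curves, pb = 820/3 - (5/3)q and ps = 42.4 + 0.2q; the wedge ps − pb = 12 gives 42.4 + 0.2q − (820/3 - (5/3)q) = 12, so q' = 911/7.
Then pb = 820/3 − (5/3)·(911/7) = 395/7 and ps = 42.4 + 0.2·(911/7) = 479/7.
Buyers' price falls by p* − pb = 470/7 − 395/7 = 75/7; sellers' price rises by ps − p* = 479/7 − 470/7 = 9/7.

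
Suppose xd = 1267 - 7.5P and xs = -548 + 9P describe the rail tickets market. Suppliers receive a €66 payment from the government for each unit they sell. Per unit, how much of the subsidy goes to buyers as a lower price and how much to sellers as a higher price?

Buyers gain €36 per unit; sellers gain €30 per unit

Pre-subsidy: 1267 - 7.5P = -548 + 9P gives P* = 110, x* = 442.
With the subsidy, sellers receive Ps = Pb + 66 for each unit, where Pb is the price buyers pay.
Supply in terms of Pb becomes xs = -548 + 9(Pb + 66) = 46 + 9Pb. Setting this equal to demand: 1267 - 7.5Pb = 46 + 9Pb, so Pb = 74.
Sellers receive Ps = 74 + 66 = 140; x' = 1267 − 7.5·74 = 712.
Buyers' price falls by P* − Pb = 110 − 74 = 36; sellers' price rises by Ps − P* = 140 − 110 = 30.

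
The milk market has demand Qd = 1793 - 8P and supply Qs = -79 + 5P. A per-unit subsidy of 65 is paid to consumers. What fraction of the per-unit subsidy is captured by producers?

Producer share = 8/13

Pre-subsidy: 1793 - 8P = -79 + 5P gives P* = 144, Q* = 641.
With the rebate, buyers effectively pay Pb = Ps − 65, where Ps is the price sellers receive.
Demand in terms of Ps becomes Qd = 1793 − 8(Ps − 65) = 2313 - 8Ps. Setting this equal to supply: 2313 - 8Ps = -79 + 5Ps, so Ps = 184.
Buyers pay Pb = 184 − 65 = 119; Q' = -79 + 5·184 = 841.
Buyers' price falls by P* − Pb = 144 − 119 = 25; sellers' price rises by Ps − P* = 184 − 144 = 40.
So producers capture 40/65 = 8/13 of each unit of subsidy.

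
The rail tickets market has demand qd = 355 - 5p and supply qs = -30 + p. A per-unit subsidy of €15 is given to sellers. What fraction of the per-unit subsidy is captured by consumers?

Pre-subsidy: 355 - 5p = -30 + p gives p* = 385/6, q* = 205/6.
With the subsidy, sellers receive ps = pb + 15 for each unit, where pb is the price buyers pay.
Supply in terms of pb becomes qs = -30 + 1(pb + 15) = -15 + pb. Setting this equal to demand: 355 - 5pb = -15 + pb, so pb = 185/3.
Sellers receive ps = 185/3 + 15 = 230/3; q' = 355 − 5·(185/3) = 140/3.
Buyers' price falls by p* − pb = 385/6 − 185/3 = 2.5; sellers' price rises by ps − p* = 230/3 − 385/6 = 12.5.
So consumers capture 2.5/15 = 1/6 of each unit of subsidy.

Consumer share = 1/6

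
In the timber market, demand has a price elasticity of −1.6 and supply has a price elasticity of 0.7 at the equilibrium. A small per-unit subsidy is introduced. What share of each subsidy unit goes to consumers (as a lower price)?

For a small subsidy around the equilibrium, the benefit split depends on the relative slopes, which at a point are proportional to the elasticities.
Buyer share = εs/(εs + |εd|) = 0.7/(0.7 + 1.6) = 7/23; seller share = |εd|/(εs + |εd|) = 16/23.

Consumer share = 7/23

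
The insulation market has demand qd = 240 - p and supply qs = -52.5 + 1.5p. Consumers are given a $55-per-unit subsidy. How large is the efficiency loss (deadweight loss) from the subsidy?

Deadweight loss = $907.5

Pre-subsidy: 240 - p = -52.5 + 1.5p gives p* = 117, q* = 123.
With the rebate, buyers effectively pay pb = ps − 55, where ps is the price sellers receive.
Demand in terms of ps becomes qd = 240 − 1(ps − 55) = 295 - ps. Setting this equal to supply: 295 - ps = -52.5 + 1.5ps, so ps = 139.
Buyers pay pb = 139 − 55 = 84; q' = -52.5 + 1.5·139 = 156.
The subsidy expands output by 156 − 123 = 33 past the efficient level; on those units the gap between marginal cost and willingness to pay runs from 0 up to 55.
DWL = ½ × 55 × 33 = 907.5.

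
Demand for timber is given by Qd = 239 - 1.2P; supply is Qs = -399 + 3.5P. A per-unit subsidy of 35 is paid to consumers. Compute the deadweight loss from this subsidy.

Pre-subsidy: 239 - 1.2P = -399 + 3.5P gives P* = 6380/47, Q* = 3577/47.
With the rebate, buyers effectively pay Pb = Ps − 35, where Ps is the price sellers receive.
Demand in terms of Ps becomes Qd = 239 − 1.2(Ps − 35) = 281 - 1.2Ps. Setting this equal to supply: 281 - 1.2Ps = -399 + 3.5Ps, so Ps = 6800/47.
Buyers pay Pb = 6800/47 − 35 = 5155/47; Q' = -399 + 3.5·(6800/47) = 5047/47.
The subsidy expands output by 5047/47 − 3577/47 = 1470/47 past the efficient level; on those units the gap between marginal cost and willingness to pay runs from 0 up to 35.
DWL = ½ × 35 × 1470/47 = 25725/47.

Deadweight loss = 25725/47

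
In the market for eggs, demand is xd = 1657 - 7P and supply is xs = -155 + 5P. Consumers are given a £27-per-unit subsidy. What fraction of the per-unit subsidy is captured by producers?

Pre-subsidy: 1657 - 7P = -155 + 5P gives P* = 151, x* = 600.
With the rebate, buyers effectively pay Pb = Ps − 27, where Ps is the price sellers receive.
Demand in terms of Ps becomes xd = 1657 − 7(Ps − 27) = 1846 - 7Ps. Setting this equal to supply: 1846 - 7Ps = -155 + 5Ps, so Ps = 166.75.
Buyers pay Pb = 166.75 − 27 = 139.75; x' = -155 + 5·166.75 = 678.75.
Buyers' price falls by P* − Pb = 151 − 139.75 = 11.25; sellers' price rises by Ps − P* = 166.75 − 151 = 15.75.
So producers capture 15.75/27 = 7/12 of each unit of subsidy.

Producer share = 7/12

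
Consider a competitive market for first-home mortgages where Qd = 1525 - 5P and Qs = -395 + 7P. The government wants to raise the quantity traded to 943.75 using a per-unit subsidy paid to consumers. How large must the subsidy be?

At Q = 943.75, invert demand for the buyer price: Pb = (1525 − 943.75)/5 = 116.25; invert supply for the seller price: Ps = (943.75 − (-395))/7 = 191.25.
The subsidy must fill the gap: s = Ps − Pb = 191.25 − 116.25 = 75.

Required subsidy s = 75 per unit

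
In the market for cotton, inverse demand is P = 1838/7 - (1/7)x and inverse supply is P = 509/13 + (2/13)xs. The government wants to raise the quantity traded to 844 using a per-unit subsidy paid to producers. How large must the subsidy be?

Required subsidy s = 27 per unit

At x = 844, from the demand curve buyers pay Pb = 1838/7 − (1/7)·844 = 142; from the supply curve sellers need Ps = 509/13 + (2/13)·844 = 169.
The subsidy must fill the gap: s = Ps − Pb = 169 − 142 = 27.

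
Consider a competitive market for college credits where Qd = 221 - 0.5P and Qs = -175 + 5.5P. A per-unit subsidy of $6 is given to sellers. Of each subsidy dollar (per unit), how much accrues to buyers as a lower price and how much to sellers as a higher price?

Pre-subsidy: 221 - 0.5P = -175 + 5.5P gives P* = 66, Q* = 188.
With the subsidy, sellers receive Ps = Pb + 6 for each unit, where Pb is the price buyers pay.
Supply in terms of Pb becomes Qs = -175 + 5.5(Pb + 6) = -142 + 5.5Pb. Setting this equal to demand: 221 - 0.5Pb = -142 + 5.5Pb, so Pb = 60.5.
Sellers receive Ps = 60.5 + 6 = 66.5; Q' = 221 − 0.5·60.5 = 190.75.
Buyers' price falls by P* − Pb = 66 − 60.5 = 5.5; sellers' price rises by Ps − P* = 66.5 − 66 = 0.5.

Buyers gain $5.5 per unit; sellers gain $0.5 per unit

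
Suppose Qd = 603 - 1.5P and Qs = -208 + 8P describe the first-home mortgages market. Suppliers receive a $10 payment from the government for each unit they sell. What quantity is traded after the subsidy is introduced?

Pre-subsidy: 603 - 1.5P = -208 + 8P gives P* = 1622/19, Q* = 9024/19.
With the subsidy, sellers receive Ps = Pb + 10 for each unit, where Pb is the price buyers pay.
Supply in terms of Pb becomes Qs = -208 + 8(Pb + 10) = -128 + 8Pb. Setting this equal to demand: 603 - 1.5Pb = -128 + 8Pb, so Pb = 1462/19.
Sellers receive Ps = 1462/19 + 10 = 1652/19; Q' = 603 − 1.5·(1462/19) = 9264/19.

Q' = 9264/19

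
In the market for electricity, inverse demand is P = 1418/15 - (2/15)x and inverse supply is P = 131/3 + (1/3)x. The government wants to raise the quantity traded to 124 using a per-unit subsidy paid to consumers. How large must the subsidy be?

At x = 124, from the demand curve buyers pay Pb = 1418/15 − (2/15)·124 = 78; from the supply curve sellers need Ps = 131/3 + (1/3)·124 = 85.
The subsidy must fill the gap: s = Ps − Pb = 85 − 78 = 7.

Required subsidy s = 7 per unit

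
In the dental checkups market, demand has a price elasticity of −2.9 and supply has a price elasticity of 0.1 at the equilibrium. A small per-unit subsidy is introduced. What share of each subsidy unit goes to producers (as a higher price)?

Producer share = 29/30

For a small subsidy around the equilibrium, the benefit split depends on the relative slopes, which at a point are proportional to the elasticities.
Buyer share = εs/(εs + |εd|) = 0.1/(0.1 + 2.9) = 1/30; seller share = |εd|/(εs + |εd|) = 29/30.
So producers capture 29/30 of the subsidy.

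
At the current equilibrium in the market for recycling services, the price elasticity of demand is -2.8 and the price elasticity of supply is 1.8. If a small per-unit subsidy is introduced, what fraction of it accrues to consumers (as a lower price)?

Consumer share = 9/23

For a small subsidy around the equilibrium, the benefit split depends on the relative slopes, which at a point are proportional to the elasticities.
Buyer share = εs/(εs + |εd|) = 1.8/(1.8 + 2.8) = 9/23; seller share = |εd|/(εs + |εd|) = 14/23.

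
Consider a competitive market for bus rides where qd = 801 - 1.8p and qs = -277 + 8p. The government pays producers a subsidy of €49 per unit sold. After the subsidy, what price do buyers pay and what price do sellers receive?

Pre-subsidy: 801 - 1.8p = -277 + 8p gives p* = 110, q* = 603.
With the subsidy, sellers receive ps = pb + 49 for each unit, where pb is the price buyers pay.
Supply in terms of pb becomes qs = -277 + 8(pb + 49) = 115 + 8pb. Setting this equal to demand: 801 - 1.8pb = 115 + 8pb, so pb = 70.
Sellers receive ps = 70 + 49 = 119; q' = 801 − 1.8·70 = 675.

Buyers pay €70; sellers receive €119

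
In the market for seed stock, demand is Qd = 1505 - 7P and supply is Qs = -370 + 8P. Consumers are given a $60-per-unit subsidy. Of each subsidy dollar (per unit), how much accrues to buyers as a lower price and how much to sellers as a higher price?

Pre-subsidy: 1505 - 7P = -370 + 8P gives P* = 125, Q* = 630.
With the rebate, buyers effectively pay Pb = Ps − 60, where Ps is the price sellers receive.
Demand in terms of Ps becomes Qd = 1505 − 7(Ps − 60) = 1925 - 7Ps. Setting this equal to supply: 1925 - 7Ps = -370 + 8Ps, so Ps = 153.
Buyers pay Pb = 153 − 60 = 93; Q' = -370 + 8·153 = 854.
Buyers' price falls by P* − Pb = 125 − 93 = 32; sellers' price rises by Ps − P* = 153 − 125 = 28.

Buyers gain $32 per unit; sellers gain $28 per unit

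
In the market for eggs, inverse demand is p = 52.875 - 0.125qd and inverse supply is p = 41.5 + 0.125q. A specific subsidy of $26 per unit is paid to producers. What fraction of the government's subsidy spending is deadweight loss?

DWL / government spending = 8/23

Pre-subsidy: 52.875 - 0.125q = 41.5 + 0.125q gives q* = 45.5 and p* = 47.1875.
With the subsidy, sellers receive ps = pb + 26 for each unit, where pb is the price buyers pay.
On the curves, pb = 52.875 - 0.125q and ps = 41.5 + 0.125q; the wedge ps − pb = 26 gives 41.5 + 0.125q − (52.875 - 0.125q) = 26, so q' = 149.5.
Then pb = 52.875 − 0.125·149.5 = 34.1875 and ps = 41.5 + 0.125·149.5 = 60.1875.
ΔCS = ½(45.5 + 149.5)(47.1875 − 34.1875) = 1267.5; ΔPS = ½(45.5 + 149.5)(60.1875 − 47.1875) = 1267.5.
Government spending = 26 × 149.5 = 3887.
DWL = ½ × 26 × (149.5 − 45.5) = 1352; fraction = 1352 / 3887 = 8/23.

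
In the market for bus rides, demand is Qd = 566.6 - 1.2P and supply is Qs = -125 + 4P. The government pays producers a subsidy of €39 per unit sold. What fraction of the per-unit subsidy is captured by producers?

Producer share = 3/13

Pre-subsidy: 566.6 - 1.2P = -125 + 4P gives P* = 133, Q* = 407.
With the subsidy, sellers receive Ps = Pb + 39 for each unit, where Pb is the price buyers pay.
Supply in terms of Pb becomes Qs = -125 + 4(Pb + 39) = 31 + 4Pb. Setting this equal to demand: 566.6 - 1.2Pb = 31 + 4Pb, so Pb = 103.
Sellers receive Ps = 103 + 39 = 142; Q' = 566.6 − 1.2·103 = 443.
Buyers' price falls by P* − Pb = 133 − 103 = 30; sellers' price rises by Ps − P* = 142 − 133 = 9.
So producers capture 9/39 = 3/13 of each unit of subsidy.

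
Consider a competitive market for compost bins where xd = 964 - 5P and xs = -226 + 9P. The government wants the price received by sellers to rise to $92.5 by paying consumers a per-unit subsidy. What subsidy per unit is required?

At a seller price of 92.5, quantity supplied is -226 + 9·92.5 = 606.5.
Buyers absorb 606.5 only when they pay Pb with 964 − 5·Pb = 606.5, i.e. Pb = 71.5.
s = Ps − Pb = 92.5 − 71.5 = 21.

Required subsidy s = $21 per unit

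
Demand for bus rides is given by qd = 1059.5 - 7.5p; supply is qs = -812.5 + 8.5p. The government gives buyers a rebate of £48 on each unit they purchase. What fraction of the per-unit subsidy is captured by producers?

Producer share = 0.46875

Pre-subsidy: 1059.5 - 7.5p = -812.5 + 8.5p gives p* = 117, q* = 182.
With the rebate, buyers effectively pay pb = ps − 48, where ps is the price sellers receive.
Demand in terms of ps becomes qd = 1059.5 − 7.5(ps − 48) = 1419.5 - 7.5ps. Setting this equal to supply: 1419.5 - 7.5ps = -812.5 + 8.5ps, so ps = 139.5.
Buyers pay pb = 139.5 − 48 = 91.5; q' = -812.5 + 8.5·139.5 = 373.25.
Buyers' price falls by p* − pb = 117 − 91.5 = 25.5; sellers' price rises by ps − p* = 139.5 − 117 = 22.5.
So producers capture 22.5/48 = 0.46875 of each unit of subsidy.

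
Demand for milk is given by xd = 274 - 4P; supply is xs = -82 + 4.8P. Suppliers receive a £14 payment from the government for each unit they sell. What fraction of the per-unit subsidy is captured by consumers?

Consumer share = 6/11

Pre-subsidy: 274 - 4P = -82 + 4.8P gives P* = 445/11, x* = 1234/11.
With the subsidy, sellers receive Ps = Pb + 14 for each unit, where Pb is the price buyers pay.
Supply in terms of Pb becomes xs = -82 + 4.8(Pb + 14) = -14.8 + 4.8Pb. Setting this equal to demand: 274 - 4Pb = -14.8 + 4.8Pb, so Pb = 361/11.
Sellers receive Ps = 361/11 + 14 = 515/11; x' = 274 − 4·(361/11) = 1570/11.
Buyers' price falls by P* − Pb = 445/11 − 361/11 = 84/11; sellers' price rises by Ps − P* = 515/11 − 445/11 = 70/11.
So consumers capture (84/11)/14 = 6/11 of each unit of subsidy.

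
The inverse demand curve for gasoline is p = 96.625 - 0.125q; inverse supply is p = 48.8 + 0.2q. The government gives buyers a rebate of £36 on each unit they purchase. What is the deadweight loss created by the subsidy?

Pre-subsidy: 96.625 - 0.125q = 48.8 + 0.2q gives q* = 1913/13 and p* = 1017/13.
With the rebate, buyers effectively pay pb = ps − 36, where ps is the price sellers receive.
On the curves, pb = 96.625 - 0.125q and ps = 48.8 + 0.2q; the wedge ps − pb = 36 gives 48.8 + 0.2q − (96.625 - 0.125q) = 36, so q' = 3353/13.
Then pb = 96.625 − 0.125·(3353/13) = 837/13 and ps = 48.8 + 0.2·(3353/13) = 1305/13.
The subsidy expands output by 3353/13 − 1913/13 = 1440/13 past the efficient level; on those units the gap between marginal cost and willingness to pay runs from 0 up to 36.
DWL = ½ × 36 × 1440/13 = 25920/13.

Deadweight loss = 25920/13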